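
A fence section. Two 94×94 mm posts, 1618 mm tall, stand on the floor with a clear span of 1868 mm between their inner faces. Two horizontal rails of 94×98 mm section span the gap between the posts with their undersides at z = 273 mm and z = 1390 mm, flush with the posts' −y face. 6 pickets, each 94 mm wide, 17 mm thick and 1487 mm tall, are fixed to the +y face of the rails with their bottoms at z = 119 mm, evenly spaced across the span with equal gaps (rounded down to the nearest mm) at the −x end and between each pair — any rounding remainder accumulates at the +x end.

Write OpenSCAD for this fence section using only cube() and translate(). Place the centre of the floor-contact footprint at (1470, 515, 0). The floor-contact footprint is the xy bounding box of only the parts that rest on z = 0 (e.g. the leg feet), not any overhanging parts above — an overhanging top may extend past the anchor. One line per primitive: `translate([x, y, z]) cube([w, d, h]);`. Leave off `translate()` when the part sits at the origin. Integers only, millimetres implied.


translate([442, 468, 0]) cube([94, 94, 1618]);
translate([2404, 468, 0]) cube([94, 94, 1618]);
translate([536, 468, 273]) cube([1868, 94, 98]);
translate([536, 468, 1390]) cube([1868, 94, 98]);
translate([722, 562, 119]) cube([94, 17, 1487]);
translate([1002, 562, 119]) cube([94, 17, 1487]);
translate([1282, 562, 119]) cube([94, 17, 1487]);
translate([1562, 562, 119]) cube([94, 17, 1487]);
translate([1842, 562, 119]) cube([94, 17, 1487]);
translate([2122, 562, 119]) cube([94, 17, 1487]);


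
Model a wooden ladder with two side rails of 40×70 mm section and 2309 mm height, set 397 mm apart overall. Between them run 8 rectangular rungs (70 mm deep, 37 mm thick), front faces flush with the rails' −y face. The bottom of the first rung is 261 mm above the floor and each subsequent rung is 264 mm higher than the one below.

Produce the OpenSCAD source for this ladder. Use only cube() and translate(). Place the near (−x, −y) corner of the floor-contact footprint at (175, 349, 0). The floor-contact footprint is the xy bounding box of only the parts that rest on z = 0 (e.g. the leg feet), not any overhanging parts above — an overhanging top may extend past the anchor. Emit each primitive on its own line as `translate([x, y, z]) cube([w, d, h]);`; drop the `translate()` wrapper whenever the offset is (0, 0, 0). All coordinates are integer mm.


// rung span = 397 - 2*40 = 317
// rung[k] z = 261 + k*264
translate([175, 349, 0]) cube([40, 70, 2309]);
translate([532, 349, 0]) cube([40, 70, 2309]);
translate([215, 349, 261]) cube([317, 70, 37]);
translate([215, 349, 525]) cube([317, 70, 37]);
translate([215, 349, 789]) cube([317, 70, 37]);
translate([215, 349, 1053]) cube([317, 70, 37]);
translate([215, 349, 1317]) cube([317, 70, 37]);
translate([215, 349, 1581]) cube([317, 70, 37]);
translate([215, 349, 1845]) cube([317, 70, 37]);
translate([215, 349, 2109]) cube([317, 70, 37]);


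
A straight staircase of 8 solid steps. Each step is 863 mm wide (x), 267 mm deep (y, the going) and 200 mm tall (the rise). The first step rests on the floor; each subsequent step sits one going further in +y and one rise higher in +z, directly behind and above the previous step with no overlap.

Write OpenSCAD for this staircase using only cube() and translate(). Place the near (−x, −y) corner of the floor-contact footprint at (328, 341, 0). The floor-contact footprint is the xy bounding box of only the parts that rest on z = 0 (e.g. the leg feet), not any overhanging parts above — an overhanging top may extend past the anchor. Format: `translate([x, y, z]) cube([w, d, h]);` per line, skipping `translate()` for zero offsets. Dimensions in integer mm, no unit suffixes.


translate([328, 341, 0]) cube([863, 267, 200]);
translate([328, 608, 200]) cube([863, 267, 200]);
translate([328, 875, 400]) cube([863, 267, 200]);
translate([328, 1142, 600]) cube([863, 267, 200]);
translate([328, 1409, 800]) cube([863, 267, 200]);
translate([328, 1676, 1000]) cube([863, 267, 200]);
translate([328, 1943, 1200]) cube([863, 267, 200]);
translate([328, 2210, 1400]) cube([863, 267, 200]);


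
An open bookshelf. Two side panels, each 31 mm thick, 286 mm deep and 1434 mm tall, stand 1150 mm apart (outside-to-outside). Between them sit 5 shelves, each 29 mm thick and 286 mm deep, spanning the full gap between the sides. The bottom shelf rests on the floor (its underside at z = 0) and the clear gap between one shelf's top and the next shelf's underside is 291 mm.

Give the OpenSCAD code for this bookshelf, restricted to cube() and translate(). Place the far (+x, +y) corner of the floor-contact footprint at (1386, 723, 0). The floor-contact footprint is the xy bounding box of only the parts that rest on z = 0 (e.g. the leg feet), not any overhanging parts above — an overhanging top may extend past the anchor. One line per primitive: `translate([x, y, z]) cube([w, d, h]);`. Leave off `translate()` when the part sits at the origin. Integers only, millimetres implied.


translate([236, 437, 0]) cube([31, 286, 1434]);
translate([1355, 437, 0]) cube([31, 286, 1434]);
translate([267, 437, 0]) cube([1088, 286, 29]);
translate([267, 437, 320]) cube([1088, 286, 29]);
translate([267, 437, 640]) cube([1088, 286, 29]);
translate([267, 437, 960]) cube([1088, 286, 29]);
translate([267, 437, 1280]) cube([1088, 286, 29]);


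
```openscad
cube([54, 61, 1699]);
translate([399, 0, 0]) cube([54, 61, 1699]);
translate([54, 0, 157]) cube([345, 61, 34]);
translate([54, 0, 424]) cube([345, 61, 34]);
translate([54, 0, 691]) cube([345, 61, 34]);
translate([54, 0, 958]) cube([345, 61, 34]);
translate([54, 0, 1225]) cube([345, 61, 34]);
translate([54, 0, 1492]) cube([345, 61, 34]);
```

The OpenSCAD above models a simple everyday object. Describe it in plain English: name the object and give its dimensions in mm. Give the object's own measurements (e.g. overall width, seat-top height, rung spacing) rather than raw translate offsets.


A straight ladder. Two 54×61 mm vertical rails, 1699 mm tall, stand 453 mm apart (outside-to-outside) with their front faces coplanar on the −y side. 6 rungs, each 61 mm deep and 34 mm tall, span between the inner faces of the rails, front faces flush with the rails. The lowest rung's underside is at z = 157 mm and rungs are spaced 267 mm apart (underside to underside).


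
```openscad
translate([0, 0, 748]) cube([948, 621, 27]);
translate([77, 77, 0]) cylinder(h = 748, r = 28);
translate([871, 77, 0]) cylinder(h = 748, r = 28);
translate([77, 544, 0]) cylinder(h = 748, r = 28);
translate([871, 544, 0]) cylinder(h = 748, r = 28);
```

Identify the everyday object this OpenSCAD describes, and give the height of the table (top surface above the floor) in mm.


A table. The table height is 775 mm.

A 948×621×27 slab sits at z = 748 on four Ø56 mm round legs — a table. The top surface is at 748 + 27 = 775 mm.


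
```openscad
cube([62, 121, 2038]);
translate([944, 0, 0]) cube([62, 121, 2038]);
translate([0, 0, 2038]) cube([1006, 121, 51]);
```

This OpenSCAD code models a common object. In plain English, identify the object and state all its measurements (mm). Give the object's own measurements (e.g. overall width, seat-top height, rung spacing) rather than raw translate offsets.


A door frame. The clear opening is 882 mm wide and 2038 mm high. Two 62 mm wide jambs, 121 mm deep, stand either side of the opening from the floor to the top of the opening. A 51 mm thick head sits across the top of both jambs, spanning the full outside width of the frame.


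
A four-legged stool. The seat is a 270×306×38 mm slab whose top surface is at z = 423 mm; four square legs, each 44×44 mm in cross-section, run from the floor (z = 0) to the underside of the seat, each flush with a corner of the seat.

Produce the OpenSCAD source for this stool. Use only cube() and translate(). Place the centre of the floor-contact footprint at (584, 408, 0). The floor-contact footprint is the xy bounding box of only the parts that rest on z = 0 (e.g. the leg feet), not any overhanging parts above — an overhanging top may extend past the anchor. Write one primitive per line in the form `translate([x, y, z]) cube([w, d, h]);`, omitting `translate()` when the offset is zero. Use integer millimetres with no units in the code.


translate([449, 255, 385]) cube([270, 306, 38]);
translate([449, 255, 0]) cube([44, 44, 385]);
translate([675, 255, 0]) cube([44, 44, 385]);
translate([449, 517, 0]) cube([44, 44, 385]);
translate([675, 517, 0]) cube([44, 44, 385]);


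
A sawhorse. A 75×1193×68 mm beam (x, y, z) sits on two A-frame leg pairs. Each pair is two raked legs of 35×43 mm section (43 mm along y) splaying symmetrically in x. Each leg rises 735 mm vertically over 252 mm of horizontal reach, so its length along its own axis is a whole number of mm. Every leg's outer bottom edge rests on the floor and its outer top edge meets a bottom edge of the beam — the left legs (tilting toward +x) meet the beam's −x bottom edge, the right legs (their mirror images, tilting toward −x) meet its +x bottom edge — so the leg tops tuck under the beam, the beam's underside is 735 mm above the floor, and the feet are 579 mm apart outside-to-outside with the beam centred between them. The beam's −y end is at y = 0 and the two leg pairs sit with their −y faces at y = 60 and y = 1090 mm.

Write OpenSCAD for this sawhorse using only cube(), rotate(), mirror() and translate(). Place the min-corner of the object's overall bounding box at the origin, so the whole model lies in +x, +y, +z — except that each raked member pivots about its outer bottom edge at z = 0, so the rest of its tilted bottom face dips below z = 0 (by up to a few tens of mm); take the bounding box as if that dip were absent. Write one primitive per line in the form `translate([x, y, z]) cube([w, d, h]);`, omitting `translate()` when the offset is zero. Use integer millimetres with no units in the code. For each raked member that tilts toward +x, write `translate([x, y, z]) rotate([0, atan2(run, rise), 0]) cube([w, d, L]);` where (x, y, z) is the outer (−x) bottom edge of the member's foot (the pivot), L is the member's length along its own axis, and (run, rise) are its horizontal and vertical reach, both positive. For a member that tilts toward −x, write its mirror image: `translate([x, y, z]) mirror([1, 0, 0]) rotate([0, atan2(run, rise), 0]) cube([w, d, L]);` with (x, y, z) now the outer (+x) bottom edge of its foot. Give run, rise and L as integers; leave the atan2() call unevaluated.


// leg length = √(252² + 735²) = 777
// right-leg outer foot x = 2·252 + 75 = 579
// beam min-corner = (252, 0, 735)
translate([252, 0, 735]) cube([75, 1193, 68]);
translate([0, 60, 0]) rotate([0, atan2(252, 735), 0]) cube([35, 43, 777]);
translate([579, 60, 0]) mirror([1, 0, 0]) rotate([0, atan2(252, 735), 0]) cube([35, 43, 777]);
translate([0, 1090, 0]) rotate([0, atan2(252, 735), 0]) cube([35, 43, 777]);
translate([579, 1090, 0]) mirror([1, 0, 0]) rotate([0, atan2(252, 735), 0]) cube([35, 43, 777]);


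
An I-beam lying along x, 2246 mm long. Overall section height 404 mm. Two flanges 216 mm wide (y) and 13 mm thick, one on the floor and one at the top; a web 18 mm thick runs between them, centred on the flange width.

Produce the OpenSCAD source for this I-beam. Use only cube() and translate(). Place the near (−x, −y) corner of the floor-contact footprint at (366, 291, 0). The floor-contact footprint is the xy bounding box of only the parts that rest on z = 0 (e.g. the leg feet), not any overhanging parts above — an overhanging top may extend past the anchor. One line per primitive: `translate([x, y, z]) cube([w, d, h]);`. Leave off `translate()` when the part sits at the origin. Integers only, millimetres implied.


translate([366, 291, 0]) cube([2246, 216, 13]);
translate([366, 390, 13]) cube([2246, 18, 378]);
translate([366, 291, 391]) cube([2246, 216, 13]);


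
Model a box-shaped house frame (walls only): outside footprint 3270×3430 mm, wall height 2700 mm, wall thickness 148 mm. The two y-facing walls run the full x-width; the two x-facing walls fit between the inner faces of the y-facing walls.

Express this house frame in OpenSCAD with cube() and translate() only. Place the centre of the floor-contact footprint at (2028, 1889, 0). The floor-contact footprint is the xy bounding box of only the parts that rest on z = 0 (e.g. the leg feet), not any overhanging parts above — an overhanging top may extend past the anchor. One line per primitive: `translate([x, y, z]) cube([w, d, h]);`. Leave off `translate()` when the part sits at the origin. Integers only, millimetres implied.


translate([393, 174, 0]) cube([3270, 148, 2700]);
translate([393, 3456, 0]) cube([3270, 148, 2700]);
translate([393, 322, 0]) cube([148, 3134, 2700]);
translate([3515, 322, 0]) cube([148, 3134, 2700]);


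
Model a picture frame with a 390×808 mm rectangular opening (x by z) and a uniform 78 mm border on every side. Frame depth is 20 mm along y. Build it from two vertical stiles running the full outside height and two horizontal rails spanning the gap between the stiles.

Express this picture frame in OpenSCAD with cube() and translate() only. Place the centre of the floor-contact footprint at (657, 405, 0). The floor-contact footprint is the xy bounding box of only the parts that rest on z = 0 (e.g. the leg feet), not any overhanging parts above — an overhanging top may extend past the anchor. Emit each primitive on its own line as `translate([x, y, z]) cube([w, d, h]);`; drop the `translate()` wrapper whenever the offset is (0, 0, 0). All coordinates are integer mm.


translate([384, 395, 0]) cube([78, 20, 964]);
translate([852, 395, 0]) cube([78, 20, 964]);
translate([462, 395, 0]) cube([390, 20, 78]);
translate([462, 395, 886]) cube([390, 20, 78]);


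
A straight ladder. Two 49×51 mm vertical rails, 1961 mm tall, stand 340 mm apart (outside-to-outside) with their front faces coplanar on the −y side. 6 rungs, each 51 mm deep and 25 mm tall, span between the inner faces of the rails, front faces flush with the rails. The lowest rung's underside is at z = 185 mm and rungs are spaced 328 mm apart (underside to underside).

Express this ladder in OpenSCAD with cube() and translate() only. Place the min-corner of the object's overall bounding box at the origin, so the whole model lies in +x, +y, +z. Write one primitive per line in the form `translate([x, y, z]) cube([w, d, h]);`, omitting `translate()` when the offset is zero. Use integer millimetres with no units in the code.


cube([49, 51, 1961]);
translate([291, 0, 0]) cube([49, 51, 1961]);
translate([49, 0, 185]) cube([242, 51, 25]);
translate([49, 0, 513]) cube([242, 51, 25]);
translate([49, 0, 841]) cube([242, 51, 25]);
translate([49, 0, 1169]) cube([242, 51, 25]);
translate([49, 0, 1497]) cube([242, 51, 25]);
translate([49, 0, 1825]) cube([242, 51, 25]);


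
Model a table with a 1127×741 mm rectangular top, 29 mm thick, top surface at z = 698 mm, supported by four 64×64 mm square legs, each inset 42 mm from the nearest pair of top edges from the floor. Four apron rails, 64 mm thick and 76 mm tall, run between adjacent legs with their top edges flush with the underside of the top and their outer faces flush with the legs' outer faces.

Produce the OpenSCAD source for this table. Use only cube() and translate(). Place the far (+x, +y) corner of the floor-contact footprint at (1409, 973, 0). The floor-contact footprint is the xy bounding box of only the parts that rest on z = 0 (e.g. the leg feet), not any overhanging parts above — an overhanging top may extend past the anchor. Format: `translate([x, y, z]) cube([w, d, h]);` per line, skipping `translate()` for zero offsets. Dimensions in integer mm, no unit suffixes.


translate([324, 274, 669]) cube([1127, 741, 29]);
translate([366, 316, 0]) cube([64, 64, 669]);
translate([1345, 316, 0]) cube([64, 64, 669]);
translate([366, 909, 0]) cube([64, 64, 669]);
translate([1345, 909, 0]) cube([64, 64, 669]);
translate([430, 316, 593]) cube([915, 64, 76]);
translate([430, 909, 593]) cube([915, 64, 76]);
translate([366, 380, 593]) cube([64, 529, 76]);
translate([1345, 380, 593]) cube([64, 529, 76]);


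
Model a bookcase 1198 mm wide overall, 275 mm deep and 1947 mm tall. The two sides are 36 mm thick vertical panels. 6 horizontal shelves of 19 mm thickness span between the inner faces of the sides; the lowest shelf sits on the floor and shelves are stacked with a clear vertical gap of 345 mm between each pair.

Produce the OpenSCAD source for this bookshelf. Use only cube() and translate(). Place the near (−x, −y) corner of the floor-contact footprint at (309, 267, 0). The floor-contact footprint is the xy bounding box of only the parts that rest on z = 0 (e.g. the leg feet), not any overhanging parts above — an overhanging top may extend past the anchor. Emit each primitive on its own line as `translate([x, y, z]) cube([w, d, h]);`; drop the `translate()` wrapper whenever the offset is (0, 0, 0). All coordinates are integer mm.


translate([309, 267, 0]) cube([36, 275, 1947]);
translate([1471, 267, 0]) cube([36, 275, 1947]);
translate([345, 267, 0]) cube([1126, 275, 19]);
translate([345, 267, 364]) cube([1126, 275, 19]);
translate([345, 267, 728]) cube([1126, 275, 19]);
translate([345, 267, 1092]) cube([1126, 275, 19]);
translate([345, 267, 1456]) cube([1126, 275, 19]);
translate([345, 267, 1820]) cube([1126, 275, 19]);


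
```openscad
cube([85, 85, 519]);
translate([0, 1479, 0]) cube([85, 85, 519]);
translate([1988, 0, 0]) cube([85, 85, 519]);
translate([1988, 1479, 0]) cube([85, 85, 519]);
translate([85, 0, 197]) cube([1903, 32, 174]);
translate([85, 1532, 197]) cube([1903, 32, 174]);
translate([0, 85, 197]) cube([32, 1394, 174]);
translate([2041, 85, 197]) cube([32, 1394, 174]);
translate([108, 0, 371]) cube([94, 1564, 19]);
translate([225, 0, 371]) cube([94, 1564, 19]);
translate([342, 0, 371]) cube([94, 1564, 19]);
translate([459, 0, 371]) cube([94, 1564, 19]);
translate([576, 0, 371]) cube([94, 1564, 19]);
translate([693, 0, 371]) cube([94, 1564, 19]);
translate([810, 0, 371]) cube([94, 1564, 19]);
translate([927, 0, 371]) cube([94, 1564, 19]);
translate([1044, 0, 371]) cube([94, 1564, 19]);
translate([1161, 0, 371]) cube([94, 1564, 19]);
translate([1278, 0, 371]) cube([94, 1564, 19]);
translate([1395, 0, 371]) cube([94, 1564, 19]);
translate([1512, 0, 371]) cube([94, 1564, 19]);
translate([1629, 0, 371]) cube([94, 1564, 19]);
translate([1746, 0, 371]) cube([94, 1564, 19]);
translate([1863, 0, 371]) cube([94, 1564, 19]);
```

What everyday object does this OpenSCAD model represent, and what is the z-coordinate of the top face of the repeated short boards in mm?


A bed frame. The slat-top height is 390 mm.

Four posts, four rails, and a row of slats — a bed frame. Slats sit on the rails at z = 197 + 174 = 371; with slat thickness 19, the top is 390 mm.


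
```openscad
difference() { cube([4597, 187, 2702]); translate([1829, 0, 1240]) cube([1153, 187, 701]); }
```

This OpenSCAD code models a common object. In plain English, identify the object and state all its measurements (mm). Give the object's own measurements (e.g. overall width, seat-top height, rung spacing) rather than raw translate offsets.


A wall 4597 mm long (x), 187 mm thick (y), 2702 mm tall, with a rectangular window opening cut through it. The opening is 1153 mm wide and 701 mm tall; its sill is at z = 1240 mm and its near (−x) edge is 1829 mm from the wall's −x end. The opening passes through the full wall thickness.


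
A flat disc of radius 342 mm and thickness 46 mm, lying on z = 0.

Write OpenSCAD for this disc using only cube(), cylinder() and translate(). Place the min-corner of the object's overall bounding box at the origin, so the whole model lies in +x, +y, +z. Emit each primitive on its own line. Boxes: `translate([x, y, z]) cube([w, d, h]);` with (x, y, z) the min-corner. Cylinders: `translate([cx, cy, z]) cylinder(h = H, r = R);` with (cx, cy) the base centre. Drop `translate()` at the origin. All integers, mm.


translate([342, 342, 0]) cylinder(h = 46, r = 342);


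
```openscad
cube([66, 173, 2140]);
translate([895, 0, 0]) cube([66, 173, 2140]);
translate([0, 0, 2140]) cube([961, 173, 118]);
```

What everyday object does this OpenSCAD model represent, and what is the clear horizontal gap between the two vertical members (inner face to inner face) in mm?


A door frame. The clear opening width is 829 mm.

Two 2140 mm tall posts with a header on top — a door frame. The left jamb is 66 mm wide at x = 0; the right jamb starts at x = 895. The clear opening is 895 − 66 = 829 mm.


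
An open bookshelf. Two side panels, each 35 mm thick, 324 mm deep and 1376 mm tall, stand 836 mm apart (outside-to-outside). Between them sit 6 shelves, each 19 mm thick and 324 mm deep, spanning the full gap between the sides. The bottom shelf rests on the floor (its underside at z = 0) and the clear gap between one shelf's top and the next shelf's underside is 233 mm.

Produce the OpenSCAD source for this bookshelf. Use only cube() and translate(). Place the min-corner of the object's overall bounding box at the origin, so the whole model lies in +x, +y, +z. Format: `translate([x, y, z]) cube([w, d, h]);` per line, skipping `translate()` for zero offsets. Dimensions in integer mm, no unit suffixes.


cube([35, 324, 1376]);
translate([801, 0, 0]) cube([35, 324, 1376]);
translate([35, 0, 0]) cube([766, 324, 19]);
translate([35, 0, 252]) cube([766, 324, 19]);
translate([35, 0, 504]) cube([766, 324, 19]);
translate([35, 0, 756]) cube([766, 324, 19]);
translate([35, 0, 1008]) cube([766, 324, 19]);
translate([35, 0, 1260]) cube([766, 324, 19]);


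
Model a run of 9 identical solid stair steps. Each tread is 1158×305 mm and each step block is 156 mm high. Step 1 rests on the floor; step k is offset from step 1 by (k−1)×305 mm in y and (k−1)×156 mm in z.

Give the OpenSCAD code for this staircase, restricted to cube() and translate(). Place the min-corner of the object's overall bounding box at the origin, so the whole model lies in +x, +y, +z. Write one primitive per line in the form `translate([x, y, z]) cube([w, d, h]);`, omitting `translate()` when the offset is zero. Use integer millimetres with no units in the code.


cube([1158, 305, 156]);
translate([0, 305, 156]) cube([1158, 305, 156]);
translate([0, 610, 312]) cube([1158, 305, 156]);
translate([0, 915, 468]) cube([1158, 305, 156]);
translate([0, 1220, 624]) cube([1158, 305, 156]);
translate([0, 1525, 780]) cube([1158, 305, 156]);
translate([0, 1830, 936]) cube([1158, 305, 156]);
translate([0, 2135, 1092]) cube([1158, 305, 156]);
translate([0, 2440, 1248]) cube([1158, 305, 156]);


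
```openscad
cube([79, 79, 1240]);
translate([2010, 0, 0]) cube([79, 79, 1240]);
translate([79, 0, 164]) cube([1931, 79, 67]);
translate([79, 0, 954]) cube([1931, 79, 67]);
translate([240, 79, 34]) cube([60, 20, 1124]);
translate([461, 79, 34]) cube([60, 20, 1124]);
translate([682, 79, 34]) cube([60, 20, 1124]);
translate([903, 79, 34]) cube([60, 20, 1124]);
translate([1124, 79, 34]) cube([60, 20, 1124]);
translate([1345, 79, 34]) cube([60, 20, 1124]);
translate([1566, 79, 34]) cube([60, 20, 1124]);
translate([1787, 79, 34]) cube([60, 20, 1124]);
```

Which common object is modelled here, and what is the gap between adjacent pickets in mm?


A fence section. The picket gap is 161 mm.

Two posts, two rails, 8 pickets — a fence section. Span 1931 mm holds 8 pickets of 60 mm with 9 equal gaps: ⌊(1931 − 8·60) / 9⌋ = 161 mm.


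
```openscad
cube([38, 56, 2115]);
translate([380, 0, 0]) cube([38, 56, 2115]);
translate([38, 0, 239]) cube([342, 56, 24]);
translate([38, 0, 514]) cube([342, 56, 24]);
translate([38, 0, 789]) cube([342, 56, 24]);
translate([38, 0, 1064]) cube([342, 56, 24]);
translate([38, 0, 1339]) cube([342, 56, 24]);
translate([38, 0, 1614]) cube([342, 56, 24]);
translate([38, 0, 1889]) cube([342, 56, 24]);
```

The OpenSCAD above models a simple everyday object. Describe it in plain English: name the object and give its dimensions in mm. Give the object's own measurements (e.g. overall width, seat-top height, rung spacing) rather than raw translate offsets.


A straight ladder. Two 38×56 mm vertical rails, 2115 mm tall, stand 418 mm apart (outside-to-outside) with their front faces coplanar on the −y side. 7 rungs, each 56 mm deep and 24 mm tall, span between the inner faces of the rails, front faces flush with the rails. The lowest rung's underside is at z = 239 mm and rungs are spaced 275 mm apart (underside to underside).


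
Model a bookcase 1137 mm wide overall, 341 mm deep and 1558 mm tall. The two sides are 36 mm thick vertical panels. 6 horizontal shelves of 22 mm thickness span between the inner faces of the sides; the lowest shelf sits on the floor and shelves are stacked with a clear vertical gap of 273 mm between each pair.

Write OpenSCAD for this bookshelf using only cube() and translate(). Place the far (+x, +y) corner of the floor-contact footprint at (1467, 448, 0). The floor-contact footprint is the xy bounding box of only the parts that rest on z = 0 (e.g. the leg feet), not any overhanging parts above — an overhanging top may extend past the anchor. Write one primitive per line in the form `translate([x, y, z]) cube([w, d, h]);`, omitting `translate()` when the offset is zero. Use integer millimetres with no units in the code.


translate([330, 107, 0]) cube([36, 341, 1558]);
translate([1431, 107, 0]) cube([36, 341, 1558]);
translate([366, 107, 0]) cube([1065, 341, 22]);
translate([366, 107, 295]) cube([1065, 341, 22]);
translate([366, 107, 590]) cube([1065, 341, 22]);
translate([366, 107, 885]) cube([1065, 341, 22]);
translate([366, 107, 1180]) cube([1065, 341, 22]);
translate([366, 107, 1475]) cube([1065, 341, 22]);


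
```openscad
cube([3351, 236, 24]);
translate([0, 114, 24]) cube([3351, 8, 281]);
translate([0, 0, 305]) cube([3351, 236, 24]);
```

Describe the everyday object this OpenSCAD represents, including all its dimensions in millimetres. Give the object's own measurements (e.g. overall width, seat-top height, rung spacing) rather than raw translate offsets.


An I-beam lying along x, 3351 mm long. Overall section height 329 mm. Two flanges 236 mm wide (y) and 24 mm thick, one on the floor and one at the top; a web 8 mm thick runs between them, centred on the flange width.


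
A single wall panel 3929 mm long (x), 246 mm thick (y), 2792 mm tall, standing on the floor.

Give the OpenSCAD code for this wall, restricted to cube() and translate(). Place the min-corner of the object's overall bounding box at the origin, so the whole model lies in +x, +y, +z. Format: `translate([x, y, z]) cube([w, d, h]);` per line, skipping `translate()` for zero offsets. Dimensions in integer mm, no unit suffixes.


cube([3929, 246, 2792]);


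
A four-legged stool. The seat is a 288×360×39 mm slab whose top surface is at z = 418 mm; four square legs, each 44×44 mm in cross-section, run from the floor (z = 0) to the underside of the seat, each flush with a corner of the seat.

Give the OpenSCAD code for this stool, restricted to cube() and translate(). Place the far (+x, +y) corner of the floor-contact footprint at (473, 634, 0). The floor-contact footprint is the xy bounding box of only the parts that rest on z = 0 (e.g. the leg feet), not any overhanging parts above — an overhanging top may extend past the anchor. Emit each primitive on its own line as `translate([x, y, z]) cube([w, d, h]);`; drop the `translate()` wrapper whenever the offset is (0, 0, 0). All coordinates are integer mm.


// leg_h = 418 - 39 = 379
translate([185, 274, 379]) cube([288, 360, 39]);
translate([185, 274, 0]) cube([44, 44, 379]);
translate([429, 274, 0]) cube([44, 44, 379]);
translate([185, 590, 0]) cube([44, 44, 379]);
translate([429, 590, 0]) cube([44, 44, 379]);


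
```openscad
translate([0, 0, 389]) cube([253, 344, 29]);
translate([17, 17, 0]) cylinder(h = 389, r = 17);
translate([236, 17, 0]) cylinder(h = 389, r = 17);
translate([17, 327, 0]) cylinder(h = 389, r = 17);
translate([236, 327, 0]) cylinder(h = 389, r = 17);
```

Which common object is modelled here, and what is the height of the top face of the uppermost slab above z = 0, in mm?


A stool. The seat height is 418 mm.

A 253×344×29 slab at z = 389 on four corner cylinders — a stool. The seat top is 389 + 29 = 418 mm.


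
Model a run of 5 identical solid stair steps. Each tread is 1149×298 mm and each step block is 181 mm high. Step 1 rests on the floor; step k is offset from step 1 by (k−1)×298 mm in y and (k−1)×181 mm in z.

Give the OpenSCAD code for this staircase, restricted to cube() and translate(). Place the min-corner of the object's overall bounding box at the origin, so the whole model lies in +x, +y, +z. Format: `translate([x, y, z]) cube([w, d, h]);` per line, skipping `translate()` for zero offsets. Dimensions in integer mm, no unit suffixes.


cube([1149, 298, 181]);
translate([0, 298, 181]) cube([1149, 298, 181]);
translate([0, 596, 362]) cube([1149, 298, 181]);
translate([0, 894, 543]) cube([1149, 298, 181]);
translate([0, 1192, 724]) cube([1149, 298, 181]);


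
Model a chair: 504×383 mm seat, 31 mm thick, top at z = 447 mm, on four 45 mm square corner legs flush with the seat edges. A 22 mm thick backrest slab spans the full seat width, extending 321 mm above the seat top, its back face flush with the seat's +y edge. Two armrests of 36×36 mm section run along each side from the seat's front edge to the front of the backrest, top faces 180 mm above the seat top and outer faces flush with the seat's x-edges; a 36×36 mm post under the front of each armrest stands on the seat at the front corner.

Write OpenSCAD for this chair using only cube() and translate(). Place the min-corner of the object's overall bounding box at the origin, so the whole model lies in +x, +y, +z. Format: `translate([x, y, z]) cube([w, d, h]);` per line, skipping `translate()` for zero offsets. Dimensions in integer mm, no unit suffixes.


// leg_h = 447 - 31 = 416
// arm post h = 180 - 36 = 144
translate([0, 0, 416]) cube([504, 383, 31]);
cube([45, 45, 416]);
translate([459, 0, 0]) cube([45, 45, 416]);
translate([0, 338, 0]) cube([45, 45, 416]);
translate([459, 338, 0]) cube([45, 45, 416]);
translate([0, 361, 447]) cube([504, 22, 321]);
translate([0, 0, 591]) cube([36, 361, 36]);
translate([468, 0, 591]) cube([36, 361, 36]);
translate([0, 0, 447]) cube([36, 36, 144]);
translate([468, 0, 447]) cube([36, 36, 144]);


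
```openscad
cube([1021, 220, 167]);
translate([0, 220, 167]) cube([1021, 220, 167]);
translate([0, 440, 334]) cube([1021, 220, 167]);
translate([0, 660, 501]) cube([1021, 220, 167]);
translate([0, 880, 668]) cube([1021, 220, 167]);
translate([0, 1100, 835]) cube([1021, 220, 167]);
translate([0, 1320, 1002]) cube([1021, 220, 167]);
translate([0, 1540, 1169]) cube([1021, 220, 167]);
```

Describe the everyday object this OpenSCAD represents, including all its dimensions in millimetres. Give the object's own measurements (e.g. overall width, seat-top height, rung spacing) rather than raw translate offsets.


A straight staircase of 8 solid steps. Each step is 1021 mm wide (x), 220 mm deep (y, the going) and 167 mm tall (the rise). The first step rests on the floor; each subsequent step sits one going further in +y and one rise higher in +z, directly behind and above the previous step with no overlap.


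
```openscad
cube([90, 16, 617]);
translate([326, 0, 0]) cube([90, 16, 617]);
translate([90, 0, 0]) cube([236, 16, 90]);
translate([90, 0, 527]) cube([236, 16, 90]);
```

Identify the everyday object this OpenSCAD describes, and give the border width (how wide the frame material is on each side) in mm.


A picture frame. The border width is 90 mm.

Four thin pieces enclosing a rectangular opening — a picture frame. The two full-height stiles are 617 mm tall; the top rail sits at z = 527 and is 90 mm tall, so the border above the opening is 617 − 527 = 90 mm, matching the stile x-width.


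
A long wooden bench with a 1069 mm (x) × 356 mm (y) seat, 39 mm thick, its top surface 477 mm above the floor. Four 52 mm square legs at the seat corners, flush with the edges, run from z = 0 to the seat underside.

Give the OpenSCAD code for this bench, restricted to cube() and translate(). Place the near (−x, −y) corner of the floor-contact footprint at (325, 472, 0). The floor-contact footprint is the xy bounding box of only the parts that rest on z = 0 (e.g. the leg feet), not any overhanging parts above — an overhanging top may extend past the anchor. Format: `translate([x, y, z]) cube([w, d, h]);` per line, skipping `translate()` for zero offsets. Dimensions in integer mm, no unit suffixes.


translate([325, 472, 438]) cube([1069, 356, 39]);
translate([325, 472, 0]) cube([52, 52, 438]);
translate([325, 776, 0]) cube([52, 52, 438]);
translate([1342, 472, 0]) cube([52, 52, 438]);
translate([1342, 776, 0]) cube([52, 52, 438]);


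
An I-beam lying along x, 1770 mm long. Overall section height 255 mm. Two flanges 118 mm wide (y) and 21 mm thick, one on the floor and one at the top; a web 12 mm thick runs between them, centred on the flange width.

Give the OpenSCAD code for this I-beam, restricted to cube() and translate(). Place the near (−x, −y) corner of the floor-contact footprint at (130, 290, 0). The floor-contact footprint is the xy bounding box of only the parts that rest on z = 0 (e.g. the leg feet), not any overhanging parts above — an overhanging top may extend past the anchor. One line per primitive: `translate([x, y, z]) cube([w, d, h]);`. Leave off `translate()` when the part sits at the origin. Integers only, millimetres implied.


translate([130, 290, 0]) cube([1770, 118, 21]);
translate([130, 343, 21]) cube([1770, 12, 213]);
translate([130, 290, 234]) cube([1770, 118, 21]);


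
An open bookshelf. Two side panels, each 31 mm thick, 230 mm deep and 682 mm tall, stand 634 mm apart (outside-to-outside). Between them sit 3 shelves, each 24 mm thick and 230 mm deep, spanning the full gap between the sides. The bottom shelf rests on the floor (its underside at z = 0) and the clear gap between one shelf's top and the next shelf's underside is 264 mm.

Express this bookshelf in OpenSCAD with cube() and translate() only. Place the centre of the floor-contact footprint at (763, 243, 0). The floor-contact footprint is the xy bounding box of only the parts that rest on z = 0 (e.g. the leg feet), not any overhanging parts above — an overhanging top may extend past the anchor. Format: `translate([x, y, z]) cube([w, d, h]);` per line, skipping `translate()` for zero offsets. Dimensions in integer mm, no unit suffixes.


translate([446, 128, 0]) cube([31, 230, 682]);
translate([1049, 128, 0]) cube([31, 230, 682]);
translate([477, 128, 0]) cube([572, 230, 24]);
translate([477, 128, 288]) cube([572, 230, 24]);
translate([477, 128, 576]) cube([572, 230, 24]);


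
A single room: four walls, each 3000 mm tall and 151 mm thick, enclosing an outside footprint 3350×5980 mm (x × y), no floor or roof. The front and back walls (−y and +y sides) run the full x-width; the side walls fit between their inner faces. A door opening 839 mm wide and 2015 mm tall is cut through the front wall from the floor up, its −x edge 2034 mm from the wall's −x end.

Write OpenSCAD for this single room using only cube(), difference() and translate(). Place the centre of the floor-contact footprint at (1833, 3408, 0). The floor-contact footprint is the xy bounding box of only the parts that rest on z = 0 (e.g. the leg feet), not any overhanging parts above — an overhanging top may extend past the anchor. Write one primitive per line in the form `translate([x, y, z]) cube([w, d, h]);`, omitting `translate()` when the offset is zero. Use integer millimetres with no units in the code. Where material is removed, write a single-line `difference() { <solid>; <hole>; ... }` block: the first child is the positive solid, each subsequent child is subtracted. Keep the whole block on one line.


difference() { translate([158, 418, 0]) cube([3350, 151, 3000]); translate([2192, 418, 0]) cube([839, 151, 2015]); }
translate([158, 6247, 0]) cube([3350, 151, 3000]);
translate([158, 569, 0]) cube([151, 5678, 3000]);
translate([3357, 569, 0]) cube([151, 5678, 3000]);


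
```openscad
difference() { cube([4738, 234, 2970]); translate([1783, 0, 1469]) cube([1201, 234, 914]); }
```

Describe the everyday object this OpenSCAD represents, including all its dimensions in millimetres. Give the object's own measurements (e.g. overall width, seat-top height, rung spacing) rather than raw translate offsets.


A wall 4738 mm long (x), 234 mm thick (y), 2970 mm tall, with a rectangular window opening cut through it. The opening is 1201 mm wide and 914 mm tall; its sill is at z = 1469 mm and its near (−x) edge is 1783 mm from the wall's −x end. The opening passes through the full wall thickness.


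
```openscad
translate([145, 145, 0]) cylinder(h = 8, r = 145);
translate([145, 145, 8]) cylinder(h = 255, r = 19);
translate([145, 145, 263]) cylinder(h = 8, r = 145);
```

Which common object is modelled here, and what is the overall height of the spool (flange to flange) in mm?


A spool. The overall height is 271 mm.

Three coaxial cylinders, large–small–large — a spool. Two 8 mm flanges and a 255 mm core give 8 + 255 + 8 = 271 mm.


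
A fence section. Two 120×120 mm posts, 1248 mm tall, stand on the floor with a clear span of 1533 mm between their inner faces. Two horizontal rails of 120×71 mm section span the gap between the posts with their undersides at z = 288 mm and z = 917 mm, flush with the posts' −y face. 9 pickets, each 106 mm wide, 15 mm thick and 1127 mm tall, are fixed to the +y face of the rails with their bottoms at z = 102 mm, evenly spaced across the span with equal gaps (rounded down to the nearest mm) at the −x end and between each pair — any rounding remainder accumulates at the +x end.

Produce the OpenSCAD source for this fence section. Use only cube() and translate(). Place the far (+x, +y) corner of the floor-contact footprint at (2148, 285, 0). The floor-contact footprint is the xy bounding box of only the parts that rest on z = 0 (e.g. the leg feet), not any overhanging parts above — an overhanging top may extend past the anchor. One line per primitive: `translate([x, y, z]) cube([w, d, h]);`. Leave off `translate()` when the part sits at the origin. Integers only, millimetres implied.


translate([375, 165, 0]) cube([120, 120, 1248]);
translate([2028, 165, 0]) cube([120, 120, 1248]);
translate([495, 165, 288]) cube([1533, 120, 71]);
translate([495, 165, 917]) cube([1533, 120, 71]);
translate([552, 285, 102]) cube([106, 15, 1127]);
translate([715, 285, 102]) cube([106, 15, 1127]);
translate([878, 285, 102]) cube([106, 15, 1127]);
translate([1041, 285, 102]) cube([106, 15, 1127]);
translate([1204, 285, 102]) cube([106, 15, 1127]);
translate([1367, 285, 102]) cube([106, 15, 1127]);
translate([1530, 285, 102]) cube([106, 15, 1127]);
translate([1693, 285, 102]) cube([106, 15, 1127]);
translate([1856, 285, 102]) cube([106, 15, 1127]);


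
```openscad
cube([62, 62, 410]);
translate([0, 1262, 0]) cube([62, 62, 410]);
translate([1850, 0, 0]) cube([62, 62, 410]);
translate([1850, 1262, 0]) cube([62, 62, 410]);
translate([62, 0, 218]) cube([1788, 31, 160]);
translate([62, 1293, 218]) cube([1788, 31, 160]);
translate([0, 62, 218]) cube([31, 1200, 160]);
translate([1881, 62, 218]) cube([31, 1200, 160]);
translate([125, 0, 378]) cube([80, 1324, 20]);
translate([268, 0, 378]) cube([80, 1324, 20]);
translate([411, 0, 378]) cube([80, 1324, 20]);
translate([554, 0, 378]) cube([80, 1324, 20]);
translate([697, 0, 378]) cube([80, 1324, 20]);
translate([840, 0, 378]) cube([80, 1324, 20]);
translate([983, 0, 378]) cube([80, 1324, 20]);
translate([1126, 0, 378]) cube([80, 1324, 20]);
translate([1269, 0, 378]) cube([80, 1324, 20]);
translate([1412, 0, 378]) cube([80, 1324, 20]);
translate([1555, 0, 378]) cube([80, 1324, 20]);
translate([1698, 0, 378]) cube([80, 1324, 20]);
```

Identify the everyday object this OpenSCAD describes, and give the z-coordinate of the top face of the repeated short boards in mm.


A bed frame. The slat-top height is 398 mm.

Four posts, four rails, and a row of slats — a bed frame. Slats sit on the rails at z = 218 + 160 = 378; with slat thickness 20, the top is 398 mm.
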